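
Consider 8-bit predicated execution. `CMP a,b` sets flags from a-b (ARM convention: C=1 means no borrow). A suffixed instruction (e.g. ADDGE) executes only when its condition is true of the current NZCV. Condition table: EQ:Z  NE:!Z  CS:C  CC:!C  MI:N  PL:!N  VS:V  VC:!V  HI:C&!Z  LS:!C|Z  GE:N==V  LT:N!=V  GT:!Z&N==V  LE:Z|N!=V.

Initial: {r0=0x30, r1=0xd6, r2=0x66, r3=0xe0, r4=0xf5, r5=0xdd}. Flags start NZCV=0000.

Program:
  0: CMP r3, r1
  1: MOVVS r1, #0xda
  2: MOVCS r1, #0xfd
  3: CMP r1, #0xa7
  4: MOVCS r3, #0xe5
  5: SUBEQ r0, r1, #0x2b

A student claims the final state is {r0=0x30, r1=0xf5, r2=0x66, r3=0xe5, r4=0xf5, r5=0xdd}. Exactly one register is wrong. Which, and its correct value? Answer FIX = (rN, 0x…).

[0] flags=0010 → (cmp)
[1] flags=0010 VS?F → skip
[2] flags=0010 CS?T → r1=0xfd
[3] flags=0010 → (cmp)
[4] flags=0010 CS?T → r3=0xe5
[5] flags=0010 EQ?F → skip

FIX = (r1, 0xfd)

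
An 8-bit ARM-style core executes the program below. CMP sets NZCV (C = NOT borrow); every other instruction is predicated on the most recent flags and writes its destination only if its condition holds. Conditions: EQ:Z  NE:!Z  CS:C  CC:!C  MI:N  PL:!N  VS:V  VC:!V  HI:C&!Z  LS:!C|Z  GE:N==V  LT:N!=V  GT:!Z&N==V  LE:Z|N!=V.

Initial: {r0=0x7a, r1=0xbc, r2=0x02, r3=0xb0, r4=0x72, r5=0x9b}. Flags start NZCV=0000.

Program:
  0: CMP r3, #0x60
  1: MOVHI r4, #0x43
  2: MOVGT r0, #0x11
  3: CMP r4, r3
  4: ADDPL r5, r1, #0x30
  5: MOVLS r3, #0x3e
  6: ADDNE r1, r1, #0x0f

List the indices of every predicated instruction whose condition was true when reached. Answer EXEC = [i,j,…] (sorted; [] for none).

0: ✓ CMP  NZCV=0011
1: ✓ MOVHI  r4←0x43
2: · MOVGT
3: ✓ CMP  NZCV=1001
4: · ADDPL
5: ✓ MOVLS  r3←0x3e
6: ✓ ADDNE  r1←0xcb

EXEC = [1,5,6]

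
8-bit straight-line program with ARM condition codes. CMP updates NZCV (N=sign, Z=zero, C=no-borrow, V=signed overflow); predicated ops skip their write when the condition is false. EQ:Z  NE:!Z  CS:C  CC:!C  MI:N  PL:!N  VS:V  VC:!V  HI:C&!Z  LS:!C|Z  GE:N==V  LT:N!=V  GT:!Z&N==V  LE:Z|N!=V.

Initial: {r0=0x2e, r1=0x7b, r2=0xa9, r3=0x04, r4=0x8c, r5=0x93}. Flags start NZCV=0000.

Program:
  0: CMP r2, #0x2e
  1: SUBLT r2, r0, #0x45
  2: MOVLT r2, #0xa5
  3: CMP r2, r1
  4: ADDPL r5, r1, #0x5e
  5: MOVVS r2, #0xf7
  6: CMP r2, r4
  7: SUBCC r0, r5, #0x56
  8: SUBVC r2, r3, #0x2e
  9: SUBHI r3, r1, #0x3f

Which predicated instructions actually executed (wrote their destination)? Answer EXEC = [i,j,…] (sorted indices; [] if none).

[0] flags=0011 → (cmp)
[1] flags=0011 LT?T → r2=0xe9
[2] flags=0011 LT?T → r2=0xa5
[3] flags=0011 → (cmp)
[4] flags=0011 PL?T → r5=0xd9
[5] flags=0011 VS?T → r2=0xf7
[6] flags=0010 → (cmp)
[7] flags=0010 CC?F → skip
[8] flags=0010 VC?T → r2=0xd6
[9] flags=0010 HI?T → r3=0x3c

EXEC = [1,2,4,5,8,9]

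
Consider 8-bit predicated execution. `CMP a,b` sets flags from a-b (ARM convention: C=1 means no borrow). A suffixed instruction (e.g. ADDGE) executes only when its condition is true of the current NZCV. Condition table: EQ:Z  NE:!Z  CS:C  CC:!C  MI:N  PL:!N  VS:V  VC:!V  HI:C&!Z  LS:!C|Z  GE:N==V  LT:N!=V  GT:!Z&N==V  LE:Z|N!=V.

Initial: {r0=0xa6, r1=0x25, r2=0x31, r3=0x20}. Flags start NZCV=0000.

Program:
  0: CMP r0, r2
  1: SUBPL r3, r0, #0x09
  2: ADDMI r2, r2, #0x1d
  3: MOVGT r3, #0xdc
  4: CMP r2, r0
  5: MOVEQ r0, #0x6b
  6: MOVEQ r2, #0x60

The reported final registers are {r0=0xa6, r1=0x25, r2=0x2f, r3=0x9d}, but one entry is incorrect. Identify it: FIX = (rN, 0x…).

0: ✓ CMP  NZCV=0011
1: ✓ SUBPL  r3←0x9d
2: · ADDMI
3: · MOVGT
4: ✓ CMP  NZCV=1001
5: · MOVEQ
6: · MOVEQ

FIX = (r2, 0x31)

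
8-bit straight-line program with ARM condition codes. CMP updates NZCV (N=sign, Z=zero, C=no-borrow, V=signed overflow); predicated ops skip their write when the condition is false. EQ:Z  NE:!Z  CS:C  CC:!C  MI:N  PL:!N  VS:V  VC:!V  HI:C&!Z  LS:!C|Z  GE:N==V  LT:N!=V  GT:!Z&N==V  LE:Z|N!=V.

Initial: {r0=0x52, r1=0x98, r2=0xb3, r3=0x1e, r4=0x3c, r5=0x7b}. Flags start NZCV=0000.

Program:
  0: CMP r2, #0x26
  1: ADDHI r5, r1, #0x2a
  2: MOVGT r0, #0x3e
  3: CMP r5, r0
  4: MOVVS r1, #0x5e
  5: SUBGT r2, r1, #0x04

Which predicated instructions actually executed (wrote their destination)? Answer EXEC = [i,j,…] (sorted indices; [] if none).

EXEC = [1,4]

0: ✓ CMP  NZCV=1010
1: ✓ ADDHI  r5←0xc2
2: · MOVGT
3: ✓ CMP  NZCV=0011
4: ✓ MOVVS  r1←0x5e
5: · SUBGT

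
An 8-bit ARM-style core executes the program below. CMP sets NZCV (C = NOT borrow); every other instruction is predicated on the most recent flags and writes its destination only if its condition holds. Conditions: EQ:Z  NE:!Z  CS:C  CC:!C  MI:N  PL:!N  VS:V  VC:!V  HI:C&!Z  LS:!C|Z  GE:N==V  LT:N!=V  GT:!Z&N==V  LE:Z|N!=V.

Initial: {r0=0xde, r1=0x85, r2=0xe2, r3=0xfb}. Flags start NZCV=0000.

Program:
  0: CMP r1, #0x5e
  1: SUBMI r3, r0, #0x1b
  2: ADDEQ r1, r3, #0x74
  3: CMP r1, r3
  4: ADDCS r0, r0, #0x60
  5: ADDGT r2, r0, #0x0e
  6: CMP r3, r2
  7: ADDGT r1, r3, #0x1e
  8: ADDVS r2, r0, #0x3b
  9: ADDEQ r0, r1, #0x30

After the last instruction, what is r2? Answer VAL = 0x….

VAL = 0xe2

[0] flags=0011 → (cmp)
[1] flags=0011 MI?F → skip
[2] flags=0011 EQ?F → skip
[3] flags=1000 → (cmp)
[4] flags=1000 CS?F → skip
[5] flags=1000 GT?F → skip
[6] flags=0010 → (cmp)
[7] flags=0010 GT?T → r1=0x19
[8] flags=0010 VS?F → skip
[9] flags=0010 EQ?F → skip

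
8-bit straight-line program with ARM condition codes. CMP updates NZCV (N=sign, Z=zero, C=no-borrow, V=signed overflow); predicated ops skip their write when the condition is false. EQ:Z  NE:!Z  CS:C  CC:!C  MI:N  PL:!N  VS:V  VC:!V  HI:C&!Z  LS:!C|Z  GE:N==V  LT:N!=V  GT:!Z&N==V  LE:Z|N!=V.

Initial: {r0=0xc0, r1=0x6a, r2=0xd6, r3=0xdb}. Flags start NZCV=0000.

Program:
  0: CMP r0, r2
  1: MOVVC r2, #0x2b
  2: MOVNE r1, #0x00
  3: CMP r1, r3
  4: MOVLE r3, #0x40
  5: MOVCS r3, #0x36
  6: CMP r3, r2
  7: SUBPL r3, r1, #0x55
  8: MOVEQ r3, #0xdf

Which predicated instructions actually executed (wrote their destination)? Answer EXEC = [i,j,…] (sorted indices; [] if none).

0: ✓ CMP  NZCV=1000
1: ✓ MOVVC  r2←0x2b
2: ✓ MOVNE  r1←0x00
3: ✓ CMP  NZCV=0000
4: · MOVLE
5: · MOVCS
6: ✓ CMP  NZCV=1010
7: · SUBPL
8: · MOVEQ

EXEC = [1,2]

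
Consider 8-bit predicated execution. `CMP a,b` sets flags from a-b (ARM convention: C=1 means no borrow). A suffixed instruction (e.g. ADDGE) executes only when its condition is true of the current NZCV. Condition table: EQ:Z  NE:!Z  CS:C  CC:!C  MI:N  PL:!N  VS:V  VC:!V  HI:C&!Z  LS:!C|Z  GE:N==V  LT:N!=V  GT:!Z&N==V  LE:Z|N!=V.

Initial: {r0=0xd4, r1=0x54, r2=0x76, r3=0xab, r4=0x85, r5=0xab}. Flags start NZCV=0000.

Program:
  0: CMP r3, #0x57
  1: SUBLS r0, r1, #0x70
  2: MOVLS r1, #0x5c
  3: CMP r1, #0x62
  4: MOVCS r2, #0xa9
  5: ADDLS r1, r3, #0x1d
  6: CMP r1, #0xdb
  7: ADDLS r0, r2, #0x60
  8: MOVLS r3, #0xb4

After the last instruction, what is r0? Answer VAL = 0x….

VAL = 0xd6

[0] flags=0011 → (cmp)
[1] flags=0011 LS?F → skip
[2] flags=0011 LS?F → skip
[3] flags=1000 → (cmp)
[4] flags=1000 CS?F → skip
[5] flags=1000 LS?T → r1=0xc8
[6] flags=1000 → (cmp)
[7] flags=1000 LS?T → r0=0xd6
[8] flags=1000 LS?T → r3=0xb4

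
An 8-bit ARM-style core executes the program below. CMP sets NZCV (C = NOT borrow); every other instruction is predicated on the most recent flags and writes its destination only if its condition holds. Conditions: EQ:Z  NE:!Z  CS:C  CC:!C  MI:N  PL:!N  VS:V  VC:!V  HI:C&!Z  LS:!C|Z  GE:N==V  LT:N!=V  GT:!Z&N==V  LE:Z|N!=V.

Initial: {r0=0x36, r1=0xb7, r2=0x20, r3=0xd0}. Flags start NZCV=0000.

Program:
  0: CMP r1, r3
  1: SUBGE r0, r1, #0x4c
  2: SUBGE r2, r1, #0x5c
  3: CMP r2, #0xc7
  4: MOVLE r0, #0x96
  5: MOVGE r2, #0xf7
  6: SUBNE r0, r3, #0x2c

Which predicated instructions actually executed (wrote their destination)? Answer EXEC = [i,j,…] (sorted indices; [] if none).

[0] flags=1000 → (cmp)
[1] flags=1000 GE?F → skip
[2] flags=1000 GE?F → skip
[3] flags=0000 → (cmp)
[4] flags=0000 LE?F → skip
[5] flags=0000 GE?T → r2=0xf7
[6] flags=0000 NE?T → r0=0xa4

EXEC = [5,6]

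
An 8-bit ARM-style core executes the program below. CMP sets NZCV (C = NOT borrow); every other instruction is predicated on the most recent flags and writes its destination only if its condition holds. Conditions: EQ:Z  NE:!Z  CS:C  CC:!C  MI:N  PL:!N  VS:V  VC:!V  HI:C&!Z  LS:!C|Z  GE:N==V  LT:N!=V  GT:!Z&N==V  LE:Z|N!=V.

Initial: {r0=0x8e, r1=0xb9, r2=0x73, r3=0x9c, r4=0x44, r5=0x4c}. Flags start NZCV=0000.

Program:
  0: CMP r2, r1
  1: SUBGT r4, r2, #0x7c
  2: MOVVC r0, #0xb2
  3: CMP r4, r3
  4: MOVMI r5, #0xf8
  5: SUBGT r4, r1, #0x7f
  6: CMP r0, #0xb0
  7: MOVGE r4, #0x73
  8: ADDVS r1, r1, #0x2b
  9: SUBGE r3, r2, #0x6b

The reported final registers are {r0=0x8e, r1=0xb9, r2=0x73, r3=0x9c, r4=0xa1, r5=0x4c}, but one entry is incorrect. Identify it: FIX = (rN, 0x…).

FIX = (r4, 0x3a)

[0] flags=1001 → (cmp)
[1] flags=1001 GT?T → r4=0xf7
[2] flags=1001 VC?F → skip
[3] flags=0010 → (cmp)
[4] flags=0010 MI?F → skip
[5] flags=0010 GT?T → r4=0x3a
[6] flags=1000 → (cmp)
[7] flags=1000 GE?F → skip
[8] flags=1000 VS?F → skip
[9] flags=1000 GE?F → skip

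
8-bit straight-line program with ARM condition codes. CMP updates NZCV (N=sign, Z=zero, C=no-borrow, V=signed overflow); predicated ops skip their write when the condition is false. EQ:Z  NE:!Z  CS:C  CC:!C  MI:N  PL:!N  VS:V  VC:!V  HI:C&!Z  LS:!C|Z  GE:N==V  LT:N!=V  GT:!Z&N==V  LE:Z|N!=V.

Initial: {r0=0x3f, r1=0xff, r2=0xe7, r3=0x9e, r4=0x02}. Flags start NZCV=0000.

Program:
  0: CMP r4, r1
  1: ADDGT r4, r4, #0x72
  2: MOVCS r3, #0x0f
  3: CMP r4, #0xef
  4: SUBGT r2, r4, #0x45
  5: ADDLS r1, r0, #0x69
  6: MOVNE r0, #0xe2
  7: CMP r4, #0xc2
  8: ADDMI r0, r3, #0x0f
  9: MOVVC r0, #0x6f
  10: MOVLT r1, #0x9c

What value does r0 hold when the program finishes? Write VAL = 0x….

VAL = 0xad

0: ✓ CMP  NZCV=0000
1: ✓ ADDGT  r4←0x74
2: · MOVCS
3: ✓ CMP  NZCV=1001
4: ✓ SUBGT  r2←0x2f
5: ✓ ADDLS  r1←0xa8
6: ✓ MOVNE  r0←0xe2
7: ✓ CMP  NZCV=1001
8: ✓ ADDMI  r0←0xad
9: · MOVVC
10: · MOVLT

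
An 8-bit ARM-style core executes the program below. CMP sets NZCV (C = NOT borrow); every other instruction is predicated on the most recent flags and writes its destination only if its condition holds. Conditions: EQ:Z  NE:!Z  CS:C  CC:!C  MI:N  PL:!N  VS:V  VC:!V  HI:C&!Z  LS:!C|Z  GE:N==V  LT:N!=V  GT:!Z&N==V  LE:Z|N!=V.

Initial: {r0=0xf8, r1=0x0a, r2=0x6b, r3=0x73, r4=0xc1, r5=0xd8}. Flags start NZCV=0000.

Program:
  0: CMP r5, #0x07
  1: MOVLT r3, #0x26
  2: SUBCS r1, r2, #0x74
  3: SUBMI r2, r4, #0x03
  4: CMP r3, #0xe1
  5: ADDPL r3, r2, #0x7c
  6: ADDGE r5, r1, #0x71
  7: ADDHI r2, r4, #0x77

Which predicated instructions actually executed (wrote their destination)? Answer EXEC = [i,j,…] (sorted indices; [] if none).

0: ✓ CMP  NZCV=1010
1: ✓ MOVLT  r3←0x26
2: ✓ SUBCS  r1←0xf7
3: ✓ SUBMI  r2←0xbe
4: ✓ CMP  NZCV=0000
5: ✓ ADDPL  r3←0x3a
6: ✓ ADDGE  r5←0x68
7: · ADDHI

EXEC = [1,2,3,5,6]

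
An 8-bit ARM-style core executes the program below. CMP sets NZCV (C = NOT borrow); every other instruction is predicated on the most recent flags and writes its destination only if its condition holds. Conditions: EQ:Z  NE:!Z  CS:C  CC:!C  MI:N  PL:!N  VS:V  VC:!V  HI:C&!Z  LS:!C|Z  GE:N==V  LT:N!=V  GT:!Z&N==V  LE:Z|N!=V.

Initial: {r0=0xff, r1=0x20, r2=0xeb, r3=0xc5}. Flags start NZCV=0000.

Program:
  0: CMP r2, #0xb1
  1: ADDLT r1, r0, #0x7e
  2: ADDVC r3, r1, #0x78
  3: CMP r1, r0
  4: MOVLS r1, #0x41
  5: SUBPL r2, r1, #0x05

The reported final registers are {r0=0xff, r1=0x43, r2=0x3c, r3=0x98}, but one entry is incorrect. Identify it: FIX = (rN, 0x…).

[0] flags=0010 → (cmp)
[1] flags=0010 LT?F → skip
[2] flags=0010 VC?T → r3=0x98
[3] flags=0000 → (cmp)
[4] flags=0000 LS?T → r1=0x41
[5] flags=0000 PL?T → r2=0x3c

FIX = (r1, 0x41)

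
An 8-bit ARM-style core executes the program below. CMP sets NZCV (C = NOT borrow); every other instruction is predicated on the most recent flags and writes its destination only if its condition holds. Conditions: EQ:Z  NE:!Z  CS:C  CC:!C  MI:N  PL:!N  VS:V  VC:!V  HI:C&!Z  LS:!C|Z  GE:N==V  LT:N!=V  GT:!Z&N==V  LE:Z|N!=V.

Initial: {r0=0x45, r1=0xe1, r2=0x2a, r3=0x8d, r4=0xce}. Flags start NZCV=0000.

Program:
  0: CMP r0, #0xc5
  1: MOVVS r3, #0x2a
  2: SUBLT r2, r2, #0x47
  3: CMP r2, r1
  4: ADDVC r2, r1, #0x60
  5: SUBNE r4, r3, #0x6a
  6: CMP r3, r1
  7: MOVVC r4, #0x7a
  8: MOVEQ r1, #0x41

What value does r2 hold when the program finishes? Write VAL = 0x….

VAL = 0x41

0: ✓ CMP  NZCV=1001
1: ✓ MOVVS  r3←0x2a
2: · SUBLT
3: ✓ CMP  NZCV=0000
4: ✓ ADDVC  r2←0x41
5: ✓ SUBNE  r4←0xc0
6: ✓ CMP  NZCV=0000
7: ✓ MOVVC  r4←0x7a
8: · MOVEQ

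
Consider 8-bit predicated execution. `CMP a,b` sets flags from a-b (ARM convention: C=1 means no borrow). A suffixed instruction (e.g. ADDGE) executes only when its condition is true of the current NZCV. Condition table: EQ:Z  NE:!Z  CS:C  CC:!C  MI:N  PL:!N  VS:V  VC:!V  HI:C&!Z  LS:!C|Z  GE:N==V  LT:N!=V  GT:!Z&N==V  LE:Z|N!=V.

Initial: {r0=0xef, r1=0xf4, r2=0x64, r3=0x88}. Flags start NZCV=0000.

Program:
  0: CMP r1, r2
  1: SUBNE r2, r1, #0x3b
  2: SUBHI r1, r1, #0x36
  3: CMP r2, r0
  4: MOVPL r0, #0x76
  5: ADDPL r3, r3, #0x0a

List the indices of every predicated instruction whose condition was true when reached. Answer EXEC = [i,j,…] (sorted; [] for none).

[0] flags=1010 → (cmp)
[1] flags=1010 NE?T → r2=0xb9
[2] flags=1010 HI?T → r1=0xbe
[3] flags=1000 → (cmp)
[4] flags=1000 PL?F → skip
[5] flags=1000 PL?F → skip

EXEC = [1,2]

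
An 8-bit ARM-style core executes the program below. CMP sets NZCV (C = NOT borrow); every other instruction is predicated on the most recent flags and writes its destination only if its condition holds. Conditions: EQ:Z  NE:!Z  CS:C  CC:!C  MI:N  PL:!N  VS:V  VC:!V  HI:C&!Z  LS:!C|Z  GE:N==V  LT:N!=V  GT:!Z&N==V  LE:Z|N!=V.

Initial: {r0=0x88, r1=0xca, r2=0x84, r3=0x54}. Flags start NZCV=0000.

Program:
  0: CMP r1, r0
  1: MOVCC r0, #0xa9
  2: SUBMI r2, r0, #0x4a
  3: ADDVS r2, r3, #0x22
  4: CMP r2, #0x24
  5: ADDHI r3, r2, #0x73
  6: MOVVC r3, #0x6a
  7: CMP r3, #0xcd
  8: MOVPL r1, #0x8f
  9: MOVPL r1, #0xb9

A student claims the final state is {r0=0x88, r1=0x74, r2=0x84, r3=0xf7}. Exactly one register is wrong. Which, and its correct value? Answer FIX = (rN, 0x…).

FIX = (r1, 0xb9)

[0] flags=0010 → (cmp)
[1] flags=0010 CC?F → skip
[2] flags=0010 MI?F → skip
[3] flags=0010 VS?F → skip
[4] flags=0011 → (cmp)
[5] flags=0011 HI?T → r3=0xf7
[6] flags=0011 VC?F → skip
[7] flags=0010 → (cmp)
[8] flags=0010 PL?T → r1=0x8f
[9] flags=0010 PL?T → r1=0xb9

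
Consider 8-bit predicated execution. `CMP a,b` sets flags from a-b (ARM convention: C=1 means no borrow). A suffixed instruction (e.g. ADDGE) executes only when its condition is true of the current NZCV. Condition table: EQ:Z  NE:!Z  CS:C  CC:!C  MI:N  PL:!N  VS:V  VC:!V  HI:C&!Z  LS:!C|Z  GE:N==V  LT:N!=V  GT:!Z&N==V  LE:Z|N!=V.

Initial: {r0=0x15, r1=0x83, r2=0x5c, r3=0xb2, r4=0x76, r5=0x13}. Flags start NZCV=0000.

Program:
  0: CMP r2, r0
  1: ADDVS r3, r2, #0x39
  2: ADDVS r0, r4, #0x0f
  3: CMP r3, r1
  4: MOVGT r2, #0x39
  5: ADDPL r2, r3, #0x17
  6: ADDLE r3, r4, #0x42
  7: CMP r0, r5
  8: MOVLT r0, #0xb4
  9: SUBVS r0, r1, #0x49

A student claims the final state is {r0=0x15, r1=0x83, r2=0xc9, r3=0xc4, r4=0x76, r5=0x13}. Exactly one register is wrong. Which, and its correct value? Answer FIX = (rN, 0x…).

[0] flags=0010 → (cmp)
[1] flags=0010 VS?F → skip
[2] flags=0010 VS?F → skip
[3] flags=0010 → (cmp)
[4] flags=0010 GT?T → r2=0x39
[5] flags=0010 PL?T → r2=0xc9
[6] flags=0010 LE?F → skip
[7] flags=0010 → (cmp)
[8] flags=0010 LT?F → skip
[9] flags=0010 VS?F → skip

FIX = (r3, 0xb2)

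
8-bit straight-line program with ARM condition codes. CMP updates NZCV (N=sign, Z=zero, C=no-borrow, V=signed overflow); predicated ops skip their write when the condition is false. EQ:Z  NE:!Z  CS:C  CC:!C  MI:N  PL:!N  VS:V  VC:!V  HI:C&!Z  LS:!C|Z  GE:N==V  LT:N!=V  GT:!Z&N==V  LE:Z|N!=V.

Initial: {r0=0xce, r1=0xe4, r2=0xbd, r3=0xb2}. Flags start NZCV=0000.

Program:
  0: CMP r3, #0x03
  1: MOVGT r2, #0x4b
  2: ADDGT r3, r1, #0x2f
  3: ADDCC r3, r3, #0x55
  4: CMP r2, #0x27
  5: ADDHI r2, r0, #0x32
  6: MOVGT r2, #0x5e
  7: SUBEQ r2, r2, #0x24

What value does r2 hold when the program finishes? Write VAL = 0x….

[0] flags=1010 → (cmp)
[1] flags=1010 GT?F → skip
[2] flags=1010 GT?F → skip
[3] flags=1010 CC?F → skip
[4] flags=1010 → (cmp)
[5] flags=1010 HI?T → r2=0x00
[6] flags=1010 GT?F → skip
[7] flags=1010 EQ?F → skip

VAL = 0x00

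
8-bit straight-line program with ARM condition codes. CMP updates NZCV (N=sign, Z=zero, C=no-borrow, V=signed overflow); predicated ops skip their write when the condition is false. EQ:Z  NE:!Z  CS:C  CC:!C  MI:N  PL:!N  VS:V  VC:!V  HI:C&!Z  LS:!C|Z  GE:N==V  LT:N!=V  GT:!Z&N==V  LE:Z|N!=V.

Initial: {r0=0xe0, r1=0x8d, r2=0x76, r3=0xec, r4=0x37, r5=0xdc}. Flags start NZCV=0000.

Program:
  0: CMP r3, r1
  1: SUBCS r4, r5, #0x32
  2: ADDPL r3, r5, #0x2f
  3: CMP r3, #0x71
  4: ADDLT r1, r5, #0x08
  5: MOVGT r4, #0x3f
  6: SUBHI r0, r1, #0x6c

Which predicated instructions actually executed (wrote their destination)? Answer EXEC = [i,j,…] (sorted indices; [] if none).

[0] flags=0010 → (cmp)
[1] flags=0010 CS?T → r4=0xaa
[2] flags=0010 PL?T → r3=0x0b
[3] flags=1000 → (cmp)
[4] flags=1000 LT?T → r1=0xe4
[5] flags=1000 GT?F → skip
[6] flags=1000 HI?F → skip

EXEC = [1,2,4]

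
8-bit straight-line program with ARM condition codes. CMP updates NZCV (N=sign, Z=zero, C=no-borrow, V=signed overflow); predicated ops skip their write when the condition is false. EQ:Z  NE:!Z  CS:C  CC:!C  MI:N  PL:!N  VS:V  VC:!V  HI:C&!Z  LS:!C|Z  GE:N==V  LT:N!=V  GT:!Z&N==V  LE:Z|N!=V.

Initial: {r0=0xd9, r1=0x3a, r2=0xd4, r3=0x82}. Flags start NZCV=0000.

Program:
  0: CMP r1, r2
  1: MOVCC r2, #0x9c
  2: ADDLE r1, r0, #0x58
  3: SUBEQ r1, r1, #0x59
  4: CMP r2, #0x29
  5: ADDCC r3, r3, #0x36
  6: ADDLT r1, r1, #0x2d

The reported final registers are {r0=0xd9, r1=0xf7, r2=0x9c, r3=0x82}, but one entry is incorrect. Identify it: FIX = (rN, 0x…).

[0] flags=0000 → (cmp)
[1] flags=0000 CC?T → r2=0x9c
[2] flags=0000 LE?F → skip
[3] flags=0000 EQ?F → skip
[4] flags=0011 → (cmp)
[5] flags=0011 CC?F → skip
[6] flags=0011 LT?T → r1=0x67

FIX = (r1, 0x67)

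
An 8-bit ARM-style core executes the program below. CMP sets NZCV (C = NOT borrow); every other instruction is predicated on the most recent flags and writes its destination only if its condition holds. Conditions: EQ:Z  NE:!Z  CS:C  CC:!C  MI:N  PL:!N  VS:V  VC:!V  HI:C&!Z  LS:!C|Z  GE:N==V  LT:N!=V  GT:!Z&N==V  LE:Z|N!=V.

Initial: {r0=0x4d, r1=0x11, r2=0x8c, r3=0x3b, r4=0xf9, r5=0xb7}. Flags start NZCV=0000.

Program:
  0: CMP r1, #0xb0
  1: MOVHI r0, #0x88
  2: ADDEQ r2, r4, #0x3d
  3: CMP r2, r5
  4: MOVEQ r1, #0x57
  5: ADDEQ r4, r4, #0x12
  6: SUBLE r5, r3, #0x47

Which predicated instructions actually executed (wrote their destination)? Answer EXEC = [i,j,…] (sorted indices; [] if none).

EXEC = [6]

[0] flags=0000 → (cmp)
[1] flags=0000 HI?F → skip
[2] flags=0000 EQ?F → skip
[3] flags=1000 → (cmp)
[4] flags=1000 EQ?F → skip
[5] flags=1000 EQ?F → skip
[6] flags=1000 LE?T → r5=0xf4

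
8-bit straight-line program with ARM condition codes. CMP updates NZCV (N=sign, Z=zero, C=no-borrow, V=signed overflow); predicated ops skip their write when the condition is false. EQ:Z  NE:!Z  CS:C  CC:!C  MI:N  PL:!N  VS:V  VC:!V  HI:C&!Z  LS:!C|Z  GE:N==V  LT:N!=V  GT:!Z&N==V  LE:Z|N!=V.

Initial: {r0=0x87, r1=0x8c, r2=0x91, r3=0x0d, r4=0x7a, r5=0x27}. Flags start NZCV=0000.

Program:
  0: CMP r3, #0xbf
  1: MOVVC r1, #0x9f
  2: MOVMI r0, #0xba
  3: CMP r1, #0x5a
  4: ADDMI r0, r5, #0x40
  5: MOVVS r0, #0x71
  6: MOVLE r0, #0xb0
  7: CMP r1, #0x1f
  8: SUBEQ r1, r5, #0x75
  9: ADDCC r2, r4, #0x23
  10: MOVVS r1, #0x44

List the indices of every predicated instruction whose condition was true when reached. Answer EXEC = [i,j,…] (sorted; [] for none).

EXEC = [1,5,6]

[0] flags=0000 → (cmp)
[1] flags=0000 VC?T → r1=0x9f
[2] flags=0000 MI?F → skip
[3] flags=0011 → (cmp)
[4] flags=0011 MI?F → skip
[5] flags=0011 VS?T → r0=0x71
[6] flags=0011 LE?T → r0=0xb0
[7] flags=1010 → (cmp)
[8] flags=1010 EQ?F → skip
[9] flags=1010 CC?F → skip
[10] flags=1010 VS?F → skip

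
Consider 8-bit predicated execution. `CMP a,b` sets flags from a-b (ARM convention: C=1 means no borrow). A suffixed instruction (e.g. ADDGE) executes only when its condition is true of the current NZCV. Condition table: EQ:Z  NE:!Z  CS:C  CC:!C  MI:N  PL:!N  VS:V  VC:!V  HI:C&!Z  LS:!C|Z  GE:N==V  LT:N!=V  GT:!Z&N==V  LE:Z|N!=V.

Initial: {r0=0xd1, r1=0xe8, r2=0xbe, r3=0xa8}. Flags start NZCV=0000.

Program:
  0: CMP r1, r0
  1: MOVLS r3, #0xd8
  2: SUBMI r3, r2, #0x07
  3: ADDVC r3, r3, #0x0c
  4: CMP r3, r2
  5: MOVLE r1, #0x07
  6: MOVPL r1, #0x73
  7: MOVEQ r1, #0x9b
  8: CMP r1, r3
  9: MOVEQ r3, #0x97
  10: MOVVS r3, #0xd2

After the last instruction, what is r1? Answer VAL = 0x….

VAL = 0x07

[0] flags=0010 → (cmp)
[1] flags=0010 LS?F → skip
[2] flags=0010 MI?F → skip
[3] flags=0010 VC?T → r3=0xb4
[4] flags=1000 → (cmp)
[5] flags=1000 LE?T → r1=0x07
[6] flags=1000 PL?F → skip
[7] flags=1000 EQ?F → skip
[8] flags=0000 → (cmp)
[9] flags=0000 EQ?F → skip
[10] flags=0000 VS?F → skip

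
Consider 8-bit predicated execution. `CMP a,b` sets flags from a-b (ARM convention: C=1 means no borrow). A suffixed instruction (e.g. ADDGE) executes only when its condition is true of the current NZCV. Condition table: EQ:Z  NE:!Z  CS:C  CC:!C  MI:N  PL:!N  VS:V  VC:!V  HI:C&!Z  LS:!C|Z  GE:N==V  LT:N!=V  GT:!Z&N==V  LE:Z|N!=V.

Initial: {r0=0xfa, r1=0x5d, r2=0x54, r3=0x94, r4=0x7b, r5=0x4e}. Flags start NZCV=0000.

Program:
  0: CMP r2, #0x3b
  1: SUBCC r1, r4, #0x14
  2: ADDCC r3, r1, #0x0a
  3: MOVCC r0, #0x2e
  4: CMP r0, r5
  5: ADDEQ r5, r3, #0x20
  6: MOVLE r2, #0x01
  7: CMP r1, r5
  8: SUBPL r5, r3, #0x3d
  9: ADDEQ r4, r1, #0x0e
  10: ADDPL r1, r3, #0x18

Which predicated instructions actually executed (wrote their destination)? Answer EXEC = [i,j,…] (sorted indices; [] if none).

EXEC = [6,8,10]

[0] flags=0010 → (cmp)
[1] flags=0010 CC?F → skip
[2] flags=0010 CC?F → skip
[3] flags=0010 CC?F → skip
[4] flags=1010 → (cmp)
[5] flags=1010 EQ?F → skip
[6] flags=1010 LE?T → r2=0x01
[7] flags=0010 → (cmp)
[8] flags=0010 PL?T → r5=0x57
[9] flags=0010 EQ?F → skip
[10] flags=0010 PL?T → r1=0xac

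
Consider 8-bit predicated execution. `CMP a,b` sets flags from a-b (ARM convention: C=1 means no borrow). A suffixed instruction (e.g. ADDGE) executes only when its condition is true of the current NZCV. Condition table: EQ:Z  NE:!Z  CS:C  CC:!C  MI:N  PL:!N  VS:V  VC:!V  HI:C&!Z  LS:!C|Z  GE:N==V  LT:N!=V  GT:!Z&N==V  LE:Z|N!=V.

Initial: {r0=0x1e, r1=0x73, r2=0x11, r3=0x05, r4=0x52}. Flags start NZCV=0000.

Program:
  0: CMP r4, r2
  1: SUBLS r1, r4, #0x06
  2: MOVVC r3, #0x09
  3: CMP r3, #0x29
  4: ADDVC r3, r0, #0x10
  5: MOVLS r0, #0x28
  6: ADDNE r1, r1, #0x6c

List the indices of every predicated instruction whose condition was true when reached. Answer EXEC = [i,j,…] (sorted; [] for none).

0: ✓ CMP  NZCV=0010
1: · SUBLS
2: ✓ MOVVC  r3←0x09
3: ✓ CMP  NZCV=1000
4: ✓ ADDVC  r3←0x2e
5: ✓ MOVLS  r0←0x28
6: ✓ ADDNE  r1←0xdf

EXEC = [2,4,5,6]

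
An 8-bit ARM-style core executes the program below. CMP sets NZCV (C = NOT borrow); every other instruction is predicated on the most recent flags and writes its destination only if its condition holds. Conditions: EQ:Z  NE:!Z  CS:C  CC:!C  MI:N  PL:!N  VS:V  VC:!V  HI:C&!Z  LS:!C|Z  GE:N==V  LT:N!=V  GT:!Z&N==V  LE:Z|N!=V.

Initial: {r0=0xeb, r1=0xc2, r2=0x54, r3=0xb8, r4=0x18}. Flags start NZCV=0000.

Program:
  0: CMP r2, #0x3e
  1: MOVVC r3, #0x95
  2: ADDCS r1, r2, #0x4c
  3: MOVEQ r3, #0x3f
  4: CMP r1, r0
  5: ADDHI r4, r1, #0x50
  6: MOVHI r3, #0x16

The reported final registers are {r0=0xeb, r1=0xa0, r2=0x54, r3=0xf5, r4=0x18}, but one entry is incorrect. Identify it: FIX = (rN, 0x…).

0: ✓ CMP  NZCV=0010
1: ✓ MOVVC  r3←0x95
2: ✓ ADDCS  r1←0xa0
3: · MOVEQ
4: ✓ CMP  NZCV=1000
5: · ADDHI
6: · MOVHI

FIX = (r3, 0x95)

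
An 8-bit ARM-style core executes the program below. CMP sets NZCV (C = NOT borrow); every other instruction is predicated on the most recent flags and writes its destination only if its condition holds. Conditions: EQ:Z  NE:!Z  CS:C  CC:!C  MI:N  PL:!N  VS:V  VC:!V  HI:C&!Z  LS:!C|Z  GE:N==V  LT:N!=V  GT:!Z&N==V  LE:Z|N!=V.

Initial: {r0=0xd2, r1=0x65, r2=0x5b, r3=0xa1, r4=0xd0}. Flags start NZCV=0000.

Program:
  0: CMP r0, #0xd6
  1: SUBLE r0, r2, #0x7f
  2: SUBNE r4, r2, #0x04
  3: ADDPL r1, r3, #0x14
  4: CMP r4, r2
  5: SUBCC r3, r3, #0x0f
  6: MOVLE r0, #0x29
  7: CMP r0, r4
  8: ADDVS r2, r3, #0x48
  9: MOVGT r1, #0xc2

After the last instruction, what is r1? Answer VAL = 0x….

[0] flags=1000 → (cmp)
[1] flags=1000 LE?T → r0=0xdc
[2] flags=1000 NE?T → r4=0x57
[3] flags=1000 PL?F → skip
[4] flags=1000 → (cmp)
[5] flags=1000 CC?T → r3=0x92
[6] flags=1000 LE?T → r0=0x29
[7] flags=1000 → (cmp)
[8] flags=1000 VS?F → skip
[9] flags=1000 GT?F → skip

VAL = 0x65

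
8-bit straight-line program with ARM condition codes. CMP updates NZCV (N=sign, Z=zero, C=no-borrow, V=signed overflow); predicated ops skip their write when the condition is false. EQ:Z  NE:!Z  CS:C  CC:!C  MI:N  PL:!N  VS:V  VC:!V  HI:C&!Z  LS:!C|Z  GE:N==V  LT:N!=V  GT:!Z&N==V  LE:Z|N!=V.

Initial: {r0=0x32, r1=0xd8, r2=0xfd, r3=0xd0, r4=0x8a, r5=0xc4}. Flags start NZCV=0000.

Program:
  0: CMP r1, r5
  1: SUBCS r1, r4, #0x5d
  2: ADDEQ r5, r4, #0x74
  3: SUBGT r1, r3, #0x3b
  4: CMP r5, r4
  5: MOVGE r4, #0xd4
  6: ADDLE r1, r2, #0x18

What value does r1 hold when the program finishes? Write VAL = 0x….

VAL = 0x95

0: ✓ CMP  NZCV=0010
1: ✓ SUBCS  r1←0x2d
2: · ADDEQ
3: ✓ SUBGT  r1←0x95
4: ✓ CMP  NZCV=0010
5: ✓ MOVGE  r4←0xd4
6: · ADDLE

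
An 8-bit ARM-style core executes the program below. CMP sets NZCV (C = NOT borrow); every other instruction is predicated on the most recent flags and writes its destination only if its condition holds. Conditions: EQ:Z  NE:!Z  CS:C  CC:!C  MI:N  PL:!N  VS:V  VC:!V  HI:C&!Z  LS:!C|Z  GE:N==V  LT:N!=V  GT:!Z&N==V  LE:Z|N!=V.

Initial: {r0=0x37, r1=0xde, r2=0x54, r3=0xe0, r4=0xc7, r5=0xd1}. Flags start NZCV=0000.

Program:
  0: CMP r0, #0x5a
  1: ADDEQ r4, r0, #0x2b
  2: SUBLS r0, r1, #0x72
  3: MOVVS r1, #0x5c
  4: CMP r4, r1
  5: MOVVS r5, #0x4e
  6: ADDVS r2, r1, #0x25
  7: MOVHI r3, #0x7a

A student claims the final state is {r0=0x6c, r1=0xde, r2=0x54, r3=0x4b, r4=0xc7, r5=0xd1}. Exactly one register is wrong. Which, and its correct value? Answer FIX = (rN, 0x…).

FIX = (r3, 0xe0)

0: ✓ CMP  NZCV=1000
1: · ADDEQ
2: ✓ SUBLS  r0←0x6c
3: · MOVVS
4: ✓ CMP  NZCV=1000
5: · MOVVS
6: · ADDVS
7: · MOVHI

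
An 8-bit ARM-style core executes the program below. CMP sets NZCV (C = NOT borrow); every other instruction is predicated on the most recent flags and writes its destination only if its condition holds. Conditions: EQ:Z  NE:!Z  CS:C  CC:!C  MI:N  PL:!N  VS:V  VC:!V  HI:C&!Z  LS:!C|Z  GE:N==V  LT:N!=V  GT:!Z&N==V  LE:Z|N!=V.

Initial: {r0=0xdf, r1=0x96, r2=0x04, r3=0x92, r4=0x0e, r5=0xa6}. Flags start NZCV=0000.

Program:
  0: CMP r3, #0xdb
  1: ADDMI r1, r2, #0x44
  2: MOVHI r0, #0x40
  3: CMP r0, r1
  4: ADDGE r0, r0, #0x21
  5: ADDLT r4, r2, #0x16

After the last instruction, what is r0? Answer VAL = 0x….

VAL = 0xdf

0: ✓ CMP  NZCV=1000
1: ✓ ADDMI  r1←0x48
2: · MOVHI
3: ✓ CMP  NZCV=1010
4: · ADDGE
5: ✓ ADDLT  r4←0x1a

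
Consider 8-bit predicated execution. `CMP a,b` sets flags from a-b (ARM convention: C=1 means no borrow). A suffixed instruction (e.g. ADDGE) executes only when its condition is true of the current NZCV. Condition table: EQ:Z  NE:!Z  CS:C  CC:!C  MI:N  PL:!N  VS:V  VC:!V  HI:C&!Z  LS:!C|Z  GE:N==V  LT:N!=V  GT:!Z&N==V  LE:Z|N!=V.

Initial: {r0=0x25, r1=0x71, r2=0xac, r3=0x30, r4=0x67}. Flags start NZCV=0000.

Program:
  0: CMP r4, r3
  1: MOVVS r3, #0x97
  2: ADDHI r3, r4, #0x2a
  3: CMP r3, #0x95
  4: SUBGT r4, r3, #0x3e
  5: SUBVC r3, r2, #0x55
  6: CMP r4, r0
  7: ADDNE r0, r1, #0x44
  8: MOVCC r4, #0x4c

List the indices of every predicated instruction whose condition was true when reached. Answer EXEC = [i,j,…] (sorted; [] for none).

EXEC = [2,5,7]

[0] flags=0010 → (cmp)
[1] flags=0010 VS?F → skip
[2] flags=0010 HI?T → r3=0x91
[3] flags=1000 → (cmp)
[4] flags=1000 GT?F → skip
[5] flags=1000 VC?T → r3=0x57
[6] flags=0010 → (cmp)
[7] flags=0010 NE?T → r0=0xb5
[8] flags=0010 CC?F → skip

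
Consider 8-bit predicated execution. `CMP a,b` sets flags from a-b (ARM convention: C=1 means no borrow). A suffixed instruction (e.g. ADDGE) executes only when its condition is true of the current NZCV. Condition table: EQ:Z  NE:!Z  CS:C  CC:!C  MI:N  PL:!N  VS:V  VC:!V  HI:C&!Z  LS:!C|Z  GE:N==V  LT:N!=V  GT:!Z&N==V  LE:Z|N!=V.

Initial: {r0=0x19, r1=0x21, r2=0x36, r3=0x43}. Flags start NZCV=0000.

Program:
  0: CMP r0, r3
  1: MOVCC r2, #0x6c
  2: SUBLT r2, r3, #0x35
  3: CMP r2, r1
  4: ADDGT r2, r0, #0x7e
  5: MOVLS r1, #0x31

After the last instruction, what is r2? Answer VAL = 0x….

VAL = 0x0e

[0] flags=1000 → (cmp)
[1] flags=1000 CC?T → r2=0x6c
[2] flags=1000 LT?T → r2=0x0e
[3] flags=1000 → (cmp)
[4] flags=1000 GT?F → skip
[5] flags=1000 LS?T → r1=0x31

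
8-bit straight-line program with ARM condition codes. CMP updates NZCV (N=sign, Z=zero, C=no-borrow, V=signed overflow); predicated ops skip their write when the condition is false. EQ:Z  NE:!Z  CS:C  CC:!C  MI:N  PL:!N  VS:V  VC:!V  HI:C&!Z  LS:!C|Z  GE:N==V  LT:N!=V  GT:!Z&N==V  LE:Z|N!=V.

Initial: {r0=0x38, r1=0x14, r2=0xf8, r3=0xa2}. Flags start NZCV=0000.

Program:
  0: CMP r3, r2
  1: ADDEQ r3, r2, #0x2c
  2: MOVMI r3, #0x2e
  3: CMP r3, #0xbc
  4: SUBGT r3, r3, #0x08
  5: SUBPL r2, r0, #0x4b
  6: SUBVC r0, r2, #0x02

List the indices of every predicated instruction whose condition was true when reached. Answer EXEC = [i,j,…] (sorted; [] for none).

EXEC = [2,4,5,6]

0: ✓ CMP  NZCV=1000
1: · ADDEQ
2: ✓ MOVMI  r3←0x2e
3: ✓ CMP  NZCV=0000
4: ✓ SUBGT  r3←0x26
5: ✓ SUBPL  r2←0xed
6: ✓ SUBVC  r0←0xeb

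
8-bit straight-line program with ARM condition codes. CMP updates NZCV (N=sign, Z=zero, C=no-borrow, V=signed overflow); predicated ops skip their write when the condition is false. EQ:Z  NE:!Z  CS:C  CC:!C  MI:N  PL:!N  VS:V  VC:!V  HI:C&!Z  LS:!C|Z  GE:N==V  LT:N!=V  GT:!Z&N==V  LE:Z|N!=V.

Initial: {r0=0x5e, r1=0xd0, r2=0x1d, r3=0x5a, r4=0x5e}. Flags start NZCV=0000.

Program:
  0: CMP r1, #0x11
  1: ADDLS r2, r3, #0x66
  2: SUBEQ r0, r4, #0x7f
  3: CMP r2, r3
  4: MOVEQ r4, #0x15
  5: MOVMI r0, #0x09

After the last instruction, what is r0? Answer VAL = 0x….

VAL = 0x09

0: ✓ CMP  NZCV=1010
1: · ADDLS
2: · SUBEQ
3: ✓ CMP  NZCV=1000
4: · MOVEQ
5: ✓ MOVMI  r0←0x09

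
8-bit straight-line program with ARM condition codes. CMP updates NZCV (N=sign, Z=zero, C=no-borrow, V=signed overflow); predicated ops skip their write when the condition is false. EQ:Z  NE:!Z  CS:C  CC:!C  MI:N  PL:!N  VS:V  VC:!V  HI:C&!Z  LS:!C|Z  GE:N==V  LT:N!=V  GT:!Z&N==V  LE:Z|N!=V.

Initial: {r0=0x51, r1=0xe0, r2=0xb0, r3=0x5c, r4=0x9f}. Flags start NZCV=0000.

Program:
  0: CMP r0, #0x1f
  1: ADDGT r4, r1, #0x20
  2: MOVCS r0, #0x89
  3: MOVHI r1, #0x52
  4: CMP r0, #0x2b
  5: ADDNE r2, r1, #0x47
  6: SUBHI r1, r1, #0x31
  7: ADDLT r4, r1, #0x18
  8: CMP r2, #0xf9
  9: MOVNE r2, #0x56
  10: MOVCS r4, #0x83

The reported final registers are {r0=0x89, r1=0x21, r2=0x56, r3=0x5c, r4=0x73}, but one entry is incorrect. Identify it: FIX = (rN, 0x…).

0: ✓ CMP  NZCV=0010
1: ✓ ADDGT  r4←0x00
2: ✓ MOVCS  r0←0x89
3: ✓ MOVHI  r1←0x52
4: ✓ CMP  NZCV=0011
5: ✓ ADDNE  r2←0x99
6: ✓ SUBHI  r1←0x21
7: ✓ ADDLT  r4←0x39
8: ✓ CMP  NZCV=1000
9: ✓ MOVNE  r2←0x56
10: · MOVCS

FIX = (r4, 0x39)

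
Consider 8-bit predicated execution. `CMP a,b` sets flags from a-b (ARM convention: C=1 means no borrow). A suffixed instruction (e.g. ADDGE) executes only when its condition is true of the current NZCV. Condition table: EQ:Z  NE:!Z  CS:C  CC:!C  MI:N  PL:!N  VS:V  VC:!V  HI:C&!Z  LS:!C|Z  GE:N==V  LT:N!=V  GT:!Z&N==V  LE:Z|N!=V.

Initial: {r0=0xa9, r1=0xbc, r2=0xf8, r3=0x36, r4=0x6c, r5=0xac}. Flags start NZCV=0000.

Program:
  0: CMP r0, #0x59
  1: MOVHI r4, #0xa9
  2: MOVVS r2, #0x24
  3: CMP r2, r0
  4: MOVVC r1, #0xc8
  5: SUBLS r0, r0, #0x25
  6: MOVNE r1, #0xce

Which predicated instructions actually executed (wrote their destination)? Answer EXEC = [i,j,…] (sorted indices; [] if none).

0: ✓ CMP  NZCV=0011
1: ✓ MOVHI  r4←0xa9
2: ✓ MOVVS  r2←0x24
3: ✓ CMP  NZCV=0000
4: ✓ MOVVC  r1←0xc8
5: ✓ SUBLS  r0←0x84
6: ✓ MOVNE  r1←0xce

EXEC = [1,2,4,5,6]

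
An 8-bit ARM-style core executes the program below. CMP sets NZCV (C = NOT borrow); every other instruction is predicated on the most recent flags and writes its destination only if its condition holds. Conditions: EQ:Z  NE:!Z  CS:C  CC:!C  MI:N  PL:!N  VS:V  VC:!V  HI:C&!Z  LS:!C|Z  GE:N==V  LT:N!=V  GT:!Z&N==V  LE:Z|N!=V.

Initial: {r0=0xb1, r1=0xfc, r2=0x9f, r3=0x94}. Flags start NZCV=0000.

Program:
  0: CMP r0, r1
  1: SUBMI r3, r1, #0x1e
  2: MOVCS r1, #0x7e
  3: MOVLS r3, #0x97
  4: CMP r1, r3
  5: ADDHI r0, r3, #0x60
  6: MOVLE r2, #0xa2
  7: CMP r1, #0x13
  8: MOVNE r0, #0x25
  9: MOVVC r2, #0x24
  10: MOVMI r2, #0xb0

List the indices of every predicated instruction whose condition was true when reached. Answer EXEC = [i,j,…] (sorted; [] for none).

EXEC = [1,3,5,8,9,10]

0: ✓ CMP  NZCV=1000
1: ✓ SUBMI  r3←0xde
2: · MOVCS
3: ✓ MOVLS  r3←0x97
4: ✓ CMP  NZCV=0010
5: ✓ ADDHI  r0←0xf7
6: · MOVLE
7: ✓ CMP  NZCV=1010
8: ✓ MOVNE  r0←0x25
9: ✓ MOVVC  r2←0x24
10: ✓ MOVMI  r2←0xb0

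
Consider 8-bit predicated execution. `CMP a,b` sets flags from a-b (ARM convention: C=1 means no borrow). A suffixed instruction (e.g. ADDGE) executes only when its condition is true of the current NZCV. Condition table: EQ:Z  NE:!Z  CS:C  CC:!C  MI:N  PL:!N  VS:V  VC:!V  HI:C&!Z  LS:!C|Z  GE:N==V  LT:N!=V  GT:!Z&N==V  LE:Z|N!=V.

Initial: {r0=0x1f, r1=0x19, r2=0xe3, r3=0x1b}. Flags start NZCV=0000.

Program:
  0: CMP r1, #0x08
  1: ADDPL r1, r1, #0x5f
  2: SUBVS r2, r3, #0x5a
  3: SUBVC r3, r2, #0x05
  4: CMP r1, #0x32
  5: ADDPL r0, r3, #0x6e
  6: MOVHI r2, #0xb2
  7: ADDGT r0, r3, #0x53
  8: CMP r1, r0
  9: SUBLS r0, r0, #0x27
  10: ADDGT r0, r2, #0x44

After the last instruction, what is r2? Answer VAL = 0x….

VAL = 0xb2

[0] flags=0010 → (cmp)
[1] flags=0010 PL?T → r1=0x78
[2] flags=0010 VS?F → skip
[3] flags=0010 VC?T → r3=0xde
[4] flags=0010 → (cmp)
[5] flags=0010 PL?T → r0=0x4c
[6] flags=0010 HI?T → r2=0xb2
[7] flags=0010 GT?T → r0=0x31
[8] flags=0010 → (cmp)
[9] flags=0010 LS?F → skip
[10] flags=0010 GT?T → r0=0xf6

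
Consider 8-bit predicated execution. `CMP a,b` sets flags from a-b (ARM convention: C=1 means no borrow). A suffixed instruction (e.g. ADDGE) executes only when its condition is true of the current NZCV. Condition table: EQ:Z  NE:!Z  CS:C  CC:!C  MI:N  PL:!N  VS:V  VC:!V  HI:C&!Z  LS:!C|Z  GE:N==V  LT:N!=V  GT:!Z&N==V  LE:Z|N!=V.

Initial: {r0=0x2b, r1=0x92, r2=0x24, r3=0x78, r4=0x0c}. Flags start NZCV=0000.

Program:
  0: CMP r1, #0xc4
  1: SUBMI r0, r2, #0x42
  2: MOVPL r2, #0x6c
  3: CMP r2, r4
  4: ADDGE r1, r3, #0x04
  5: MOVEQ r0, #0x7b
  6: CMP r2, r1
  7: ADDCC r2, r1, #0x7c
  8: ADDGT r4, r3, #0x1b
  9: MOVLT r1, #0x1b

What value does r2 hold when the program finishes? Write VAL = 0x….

VAL = 0xf8

0: ✓ CMP  NZCV=1000
1: ✓ SUBMI  r0←0xe2
2: · MOVPL
3: ✓ CMP  NZCV=0010
4: ✓ ADDGE  r1←0x7c
5: · MOVEQ
6: ✓ CMP  NZCV=1000
7: ✓ ADDCC  r2←0xf8
8: · ADDGT
9: ✓ MOVLT  r1←0x1b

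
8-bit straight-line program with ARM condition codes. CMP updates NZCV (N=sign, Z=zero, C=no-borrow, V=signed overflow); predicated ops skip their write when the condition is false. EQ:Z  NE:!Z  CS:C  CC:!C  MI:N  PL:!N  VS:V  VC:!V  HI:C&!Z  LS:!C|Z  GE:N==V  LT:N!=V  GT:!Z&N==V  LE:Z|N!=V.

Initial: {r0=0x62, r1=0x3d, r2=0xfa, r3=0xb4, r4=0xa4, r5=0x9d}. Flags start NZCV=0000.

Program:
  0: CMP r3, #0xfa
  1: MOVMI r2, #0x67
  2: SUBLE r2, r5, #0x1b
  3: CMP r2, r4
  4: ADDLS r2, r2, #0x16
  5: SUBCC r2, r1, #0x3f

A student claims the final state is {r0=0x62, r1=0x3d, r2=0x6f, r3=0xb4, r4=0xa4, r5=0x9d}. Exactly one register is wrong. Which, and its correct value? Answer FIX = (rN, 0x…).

[0] flags=1000 → (cmp)
[1] flags=1000 MI?T → r2=0x67
[2] flags=1000 LE?T → r2=0x82
[3] flags=1000 → (cmp)
[4] flags=1000 LS?T → r2=0x98
[5] flags=1000 CC?T → r2=0xfe

FIX = (r2, 0xfe)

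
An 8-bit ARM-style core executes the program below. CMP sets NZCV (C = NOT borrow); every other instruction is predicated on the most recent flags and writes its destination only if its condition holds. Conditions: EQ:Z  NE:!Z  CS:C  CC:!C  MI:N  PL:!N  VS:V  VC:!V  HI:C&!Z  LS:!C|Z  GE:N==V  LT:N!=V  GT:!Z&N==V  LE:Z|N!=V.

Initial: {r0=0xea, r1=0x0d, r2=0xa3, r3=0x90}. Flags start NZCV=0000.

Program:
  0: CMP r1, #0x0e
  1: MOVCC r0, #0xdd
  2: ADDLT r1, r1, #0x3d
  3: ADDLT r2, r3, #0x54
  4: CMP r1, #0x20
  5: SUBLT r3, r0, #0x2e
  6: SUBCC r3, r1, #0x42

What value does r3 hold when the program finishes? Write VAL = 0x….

VAL = 0x90

0: ✓ CMP  NZCV=1000
1: ✓ MOVCC  r0←0xdd
2: ✓ ADDLT  r1←0x4a
3: ✓ ADDLT  r2←0xe4
4: ✓ CMP  NZCV=0010
5: · SUBLT
6: · SUBCC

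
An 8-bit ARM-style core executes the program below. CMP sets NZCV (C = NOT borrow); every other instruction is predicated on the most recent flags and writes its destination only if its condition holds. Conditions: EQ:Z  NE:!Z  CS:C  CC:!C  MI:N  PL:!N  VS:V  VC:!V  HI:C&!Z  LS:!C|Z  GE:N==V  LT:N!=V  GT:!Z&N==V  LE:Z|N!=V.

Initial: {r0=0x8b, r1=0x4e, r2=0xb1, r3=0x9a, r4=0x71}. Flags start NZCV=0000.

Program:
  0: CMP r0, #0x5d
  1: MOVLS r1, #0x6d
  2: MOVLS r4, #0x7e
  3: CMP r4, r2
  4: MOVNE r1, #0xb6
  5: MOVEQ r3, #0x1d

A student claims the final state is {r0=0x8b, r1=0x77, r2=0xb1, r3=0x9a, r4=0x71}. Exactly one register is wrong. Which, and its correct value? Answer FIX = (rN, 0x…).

0: ✓ CMP  NZCV=0011
1: · MOVLS
2: · MOVLS
3: ✓ CMP  NZCV=1001
4: ✓ MOVNE  r1←0xb6
5: · MOVEQ

FIX = (r1, 0xb6)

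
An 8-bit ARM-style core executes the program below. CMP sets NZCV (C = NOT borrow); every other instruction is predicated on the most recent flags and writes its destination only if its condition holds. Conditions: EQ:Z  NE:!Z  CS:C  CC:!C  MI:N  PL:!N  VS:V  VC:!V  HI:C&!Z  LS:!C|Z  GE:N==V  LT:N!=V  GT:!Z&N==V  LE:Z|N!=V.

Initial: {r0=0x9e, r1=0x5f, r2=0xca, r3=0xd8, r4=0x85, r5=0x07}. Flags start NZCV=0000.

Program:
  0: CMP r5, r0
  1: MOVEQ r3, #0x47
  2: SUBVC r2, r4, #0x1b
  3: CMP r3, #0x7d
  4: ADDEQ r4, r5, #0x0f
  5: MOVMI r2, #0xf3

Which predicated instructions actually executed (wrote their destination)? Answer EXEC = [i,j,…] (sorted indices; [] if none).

EXEC = [2]

[0] flags=0000 → (cmp)
[1] flags=0000 EQ?F → skip
[2] flags=0000 VC?T → r2=0x6a
[3] flags=0011 → (cmp)
[4] flags=0011 EQ?F → skip
[5] flags=0011 MI?F → skip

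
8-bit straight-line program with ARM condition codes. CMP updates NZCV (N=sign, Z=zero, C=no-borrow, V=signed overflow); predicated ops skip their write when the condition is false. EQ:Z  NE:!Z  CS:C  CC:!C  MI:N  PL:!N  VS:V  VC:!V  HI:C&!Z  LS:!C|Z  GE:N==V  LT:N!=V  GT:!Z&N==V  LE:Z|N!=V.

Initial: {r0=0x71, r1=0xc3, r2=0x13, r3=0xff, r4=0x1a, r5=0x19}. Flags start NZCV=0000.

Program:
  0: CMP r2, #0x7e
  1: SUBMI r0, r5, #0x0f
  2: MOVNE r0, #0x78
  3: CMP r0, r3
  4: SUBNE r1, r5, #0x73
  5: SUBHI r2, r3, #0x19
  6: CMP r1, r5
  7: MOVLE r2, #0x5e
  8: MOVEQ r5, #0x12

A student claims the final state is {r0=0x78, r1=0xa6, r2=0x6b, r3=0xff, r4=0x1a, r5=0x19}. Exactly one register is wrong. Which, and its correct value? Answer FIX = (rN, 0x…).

FIX = (r2, 0x5e)

0: ✓ CMP  NZCV=1000
1: ✓ SUBMI  r0←0x0a
2: ✓ MOVNE  r0←0x78
3: ✓ CMP  NZCV=0000
4: ✓ SUBNE  r1←0xa6
5: · SUBHI
6: ✓ CMP  NZCV=1010
7: ✓ MOVLE  r2←0x5e
8: · MOVEQ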